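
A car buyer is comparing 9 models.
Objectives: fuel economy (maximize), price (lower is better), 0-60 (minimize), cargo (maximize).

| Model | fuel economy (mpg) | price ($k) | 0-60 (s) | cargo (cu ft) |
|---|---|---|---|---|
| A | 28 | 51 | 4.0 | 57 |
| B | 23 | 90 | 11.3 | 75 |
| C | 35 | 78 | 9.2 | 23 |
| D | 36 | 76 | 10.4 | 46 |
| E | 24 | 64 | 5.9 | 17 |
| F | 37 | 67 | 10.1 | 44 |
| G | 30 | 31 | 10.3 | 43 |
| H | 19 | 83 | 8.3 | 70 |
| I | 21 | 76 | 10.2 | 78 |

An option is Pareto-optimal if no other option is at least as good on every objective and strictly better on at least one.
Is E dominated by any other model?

Yes

A vs E: fuel economy 28≥24, price 51≤64, 0-60 4.0≤5.9, cargo 57≥17 — A is at least as good on every objective and strictly better on at least one, so A dominates E.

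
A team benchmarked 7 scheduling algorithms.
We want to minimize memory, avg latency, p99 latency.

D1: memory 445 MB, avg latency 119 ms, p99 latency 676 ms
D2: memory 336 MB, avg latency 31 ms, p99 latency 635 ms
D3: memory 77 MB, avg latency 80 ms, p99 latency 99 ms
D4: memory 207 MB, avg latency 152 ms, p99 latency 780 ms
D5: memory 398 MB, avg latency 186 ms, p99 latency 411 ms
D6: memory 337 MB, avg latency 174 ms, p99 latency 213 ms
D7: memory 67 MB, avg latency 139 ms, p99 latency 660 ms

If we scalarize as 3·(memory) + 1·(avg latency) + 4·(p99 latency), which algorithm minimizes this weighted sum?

D3

D1: 3·445 + 1·119 + 4·676 = 4158
D2: 3·336 + 1·31 + 4·635 = 3579
D3: 3·77 + 1·80 + 4·99 = 707
D4: 3·207 + 1·152 + 4·780 = 3893
D5: 3·398 + 1·186 + 4·411 = 3024
D6: 3·337 + 1·174 + 4·213 = 2037
D7: 3·67 + 1·139 + 4·660 = 2980
Lowest: D3 at 707.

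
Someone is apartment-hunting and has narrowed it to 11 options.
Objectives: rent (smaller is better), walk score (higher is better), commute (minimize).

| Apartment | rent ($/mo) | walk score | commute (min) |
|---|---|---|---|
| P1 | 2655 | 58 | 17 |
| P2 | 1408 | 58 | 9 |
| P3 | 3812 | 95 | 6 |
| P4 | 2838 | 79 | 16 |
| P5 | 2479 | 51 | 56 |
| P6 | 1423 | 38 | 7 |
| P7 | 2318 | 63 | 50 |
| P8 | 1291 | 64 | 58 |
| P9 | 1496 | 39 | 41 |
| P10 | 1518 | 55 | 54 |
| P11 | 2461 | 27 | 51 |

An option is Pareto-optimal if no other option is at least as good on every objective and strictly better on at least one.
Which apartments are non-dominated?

P1: dominated by P2 (rent 1408≤2655, walk score 58≥58, commute 9≤17).
P2: not dominated.
P3: not dominated (best walk score).
P4: not dominated.
P5: dominated by P2 (rent 1408≤2479, walk score 58≥51, commute 9≤56).
P6: not dominated.
P7: not dominated.
P8: not dominated (best rent).
P9: dominated by P2 (rent 1408≤1496, walk score 58≥39, commute 9≤41).
P10: dominated by P2 (rent 1408≤1518, walk score 58≥55, commute 9≤54).
P11: dominated by P2 (rent 1408≤2461, walk score 58≥27, commute 9≤51).

P2, P3, P4, P6, P7, P8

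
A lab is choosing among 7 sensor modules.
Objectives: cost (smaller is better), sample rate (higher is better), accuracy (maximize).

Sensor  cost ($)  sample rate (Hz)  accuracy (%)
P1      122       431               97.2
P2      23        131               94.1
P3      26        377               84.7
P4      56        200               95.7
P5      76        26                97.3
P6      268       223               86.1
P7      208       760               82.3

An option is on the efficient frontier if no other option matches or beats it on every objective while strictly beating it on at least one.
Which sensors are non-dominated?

P1: not dominated.
P2: not dominated (best cost).
P3: not dominated.
P4: not dominated.
P5: not dominated (best accuracy).
P6: dominated by P1 (cost 122≤268, sample rate 431≥223, accuracy 97.2≥86.1).
P7: not dominated (best sample rate).

P1, P2, P3, P4, P5, P7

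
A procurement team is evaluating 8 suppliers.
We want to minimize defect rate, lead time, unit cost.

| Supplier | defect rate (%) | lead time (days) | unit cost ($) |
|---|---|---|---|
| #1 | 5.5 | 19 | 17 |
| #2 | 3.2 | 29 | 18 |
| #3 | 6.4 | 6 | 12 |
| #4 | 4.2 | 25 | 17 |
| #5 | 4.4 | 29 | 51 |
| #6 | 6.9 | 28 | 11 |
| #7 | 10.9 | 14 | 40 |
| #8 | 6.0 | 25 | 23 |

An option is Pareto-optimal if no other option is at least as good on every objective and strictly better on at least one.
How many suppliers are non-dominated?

5

#1: not dominated.
#2: not dominated (best defect rate).
#3: not dominated (best lead time).
#4: not dominated.
#5: dominated by #2 (defect rate 3.2≤4.4, lead time 29≤29, unit cost 18≤51).
#6: not dominated (best unit cost).
#7: dominated by #3 (defect rate 6.4≤10.9, lead time 6≤14, unit cost 12≤40).
#8: dominated by #1 (defect rate 5.5≤6.0, lead time 19≤25, unit cost 17≤23).
Pareto-optimal: #1, #2, #3, #4, #6 → 5.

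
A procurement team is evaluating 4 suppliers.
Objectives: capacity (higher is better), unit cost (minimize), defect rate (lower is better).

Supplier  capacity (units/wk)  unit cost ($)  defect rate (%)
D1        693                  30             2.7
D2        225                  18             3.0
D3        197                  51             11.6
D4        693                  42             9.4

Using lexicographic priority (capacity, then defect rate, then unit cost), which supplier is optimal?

D1

First maximize capacity: best is 693, kept {D1, D4}.
Then minimize defect rate: best is 2.7, kept {D1}.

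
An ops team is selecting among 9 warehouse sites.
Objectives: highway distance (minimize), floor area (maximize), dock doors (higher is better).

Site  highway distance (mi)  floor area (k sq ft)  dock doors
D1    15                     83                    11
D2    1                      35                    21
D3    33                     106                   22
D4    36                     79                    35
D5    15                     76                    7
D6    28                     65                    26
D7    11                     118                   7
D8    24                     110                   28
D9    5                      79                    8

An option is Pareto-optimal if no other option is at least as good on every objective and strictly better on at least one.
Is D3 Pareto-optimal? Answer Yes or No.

No

D8 vs D3: highway distance 24≤33, floor area 110≥106, dock doors 28≥22 — D8 is at least as good on every objective and strictly better on at least one, so D8 dominates D3.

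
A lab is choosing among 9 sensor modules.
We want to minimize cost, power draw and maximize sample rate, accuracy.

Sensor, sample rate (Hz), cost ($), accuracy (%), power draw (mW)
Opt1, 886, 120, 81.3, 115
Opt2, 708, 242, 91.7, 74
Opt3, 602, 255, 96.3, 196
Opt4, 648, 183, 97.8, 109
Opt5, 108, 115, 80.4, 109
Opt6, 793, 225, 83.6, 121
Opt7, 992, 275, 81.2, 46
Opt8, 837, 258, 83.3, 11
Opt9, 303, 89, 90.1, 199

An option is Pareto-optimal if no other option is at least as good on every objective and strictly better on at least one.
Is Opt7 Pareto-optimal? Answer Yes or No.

Yes

Opt1: worse on sample rate (886 vs 992).
Opt2: worse on sample rate (708 vs 992).
Opt3: worse on sample rate (602 vs 992).
Opt4: worse on sample rate (648 vs 992).
Opt5: worse on sample rate (108 vs 992).
Opt6: worse on sample rate (793 vs 992).
Opt8: worse on sample rate (837 vs 992).
Opt9: worse on sample rate (303 vs 992).
No option is at least as good as Opt7 on every objective and strictly better on one.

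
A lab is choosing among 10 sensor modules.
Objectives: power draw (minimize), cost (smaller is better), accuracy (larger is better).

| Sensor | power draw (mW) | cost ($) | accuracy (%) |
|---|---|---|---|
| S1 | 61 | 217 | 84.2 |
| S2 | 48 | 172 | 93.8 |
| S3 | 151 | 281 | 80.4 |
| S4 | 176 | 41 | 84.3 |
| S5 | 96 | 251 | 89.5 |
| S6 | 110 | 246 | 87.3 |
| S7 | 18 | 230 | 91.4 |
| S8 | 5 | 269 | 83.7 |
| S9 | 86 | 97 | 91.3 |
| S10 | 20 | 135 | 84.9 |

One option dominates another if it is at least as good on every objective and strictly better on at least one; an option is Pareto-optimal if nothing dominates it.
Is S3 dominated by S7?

Yes

S7 vs S3: power draw 18≤151, cost 230≤281, accuracy 91.4≥80.4 — S7 is at least as good on every objective with at least one strict improvement.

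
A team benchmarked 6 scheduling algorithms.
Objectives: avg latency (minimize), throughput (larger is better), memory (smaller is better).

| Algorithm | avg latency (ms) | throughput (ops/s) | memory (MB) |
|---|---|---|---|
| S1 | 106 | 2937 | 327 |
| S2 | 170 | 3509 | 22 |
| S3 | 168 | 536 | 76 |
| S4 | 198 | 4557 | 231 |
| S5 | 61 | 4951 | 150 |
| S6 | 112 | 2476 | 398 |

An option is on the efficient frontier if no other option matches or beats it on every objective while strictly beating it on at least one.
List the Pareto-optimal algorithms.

S2, S3, S5

S1: dominated by S5 (avg latency 61≤106, throughput 4951≥2937, memory 150≤327).
S2: not dominated (best memory).
S3: not dominated.
S4: dominated by S5 (avg latency 61≤198, throughput 4951≥4557, memory 150≤231).
S5: not dominated (best avg latency).
S6: dominated by S1 (avg latency 106≤112, throughput 2937≥2476, memory 327≤398).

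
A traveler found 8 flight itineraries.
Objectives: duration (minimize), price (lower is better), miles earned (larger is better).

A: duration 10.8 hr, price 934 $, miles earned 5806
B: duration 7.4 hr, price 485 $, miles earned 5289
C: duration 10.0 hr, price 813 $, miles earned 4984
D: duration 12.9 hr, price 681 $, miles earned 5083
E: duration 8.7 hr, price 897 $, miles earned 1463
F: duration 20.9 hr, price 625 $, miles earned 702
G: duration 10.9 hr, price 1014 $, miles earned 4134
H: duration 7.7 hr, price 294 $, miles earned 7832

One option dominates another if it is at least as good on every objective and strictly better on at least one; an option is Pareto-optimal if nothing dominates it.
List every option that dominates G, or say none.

A, B, C, H

A: duration 10.8≤10.9, price 934≤1014, miles earned 5806≥4134 — dominates G.
B: duration 7.4≤10.9, price 485≤1014, miles earned 5289≥4134 — dominates G.
C: duration 10.0≤10.9, price 813≤1014, miles earned 4984≥4134 — dominates G.
H: duration 7.7≤10.9, price 294≤1014, miles earned 7832≥4134 — dominates G.
Others (D, E, F) are each worse than G on at least one objective.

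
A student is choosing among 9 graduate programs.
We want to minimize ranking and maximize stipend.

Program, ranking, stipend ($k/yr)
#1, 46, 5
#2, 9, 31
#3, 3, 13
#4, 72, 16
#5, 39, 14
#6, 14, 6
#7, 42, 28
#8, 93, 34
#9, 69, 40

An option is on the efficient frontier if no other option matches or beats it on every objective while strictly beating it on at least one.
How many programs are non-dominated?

#1: dominated by #2 (ranking 9≤46, stipend 31≥5).
#2: not dominated.
#3: not dominated (best ranking).
#4: dominated by #2 (ranking 9≤72, stipend 31≥16).
#5: dominated by #2 (ranking 9≤39, stipend 31≥14).
#6: dominated by #2 (ranking 9≤14, stipend 31≥6).
#7: dominated by #2 (ranking 9≤42, stipend 31≥28).
#8: dominated by #9 (ranking 69≤93, stipend 40≥34).
#9: not dominated (best stipend).
Pareto-optimal: #2, #3, #9 → 3.

3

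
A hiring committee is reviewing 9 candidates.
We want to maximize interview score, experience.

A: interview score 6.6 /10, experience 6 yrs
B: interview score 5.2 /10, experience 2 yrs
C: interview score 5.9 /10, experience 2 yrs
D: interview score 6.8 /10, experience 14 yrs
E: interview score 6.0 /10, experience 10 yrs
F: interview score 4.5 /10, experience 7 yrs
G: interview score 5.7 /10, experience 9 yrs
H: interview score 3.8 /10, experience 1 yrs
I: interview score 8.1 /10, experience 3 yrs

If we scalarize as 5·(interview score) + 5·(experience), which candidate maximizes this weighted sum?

A: 5·6.6 + 5·6 = 63.0
B: 5·5.2 + 5·2 = 36.0
C: 5·5.9 + 5·2 = 39.5
D: 5·6.8 + 5·14 = 104.0
E: 5·6.0 + 5·10 = 80.0
F: 5·4.5 + 5·7 = 57.5
G: 5·5.7 + 5·9 = 73.5
H: 5·3.8 + 5·1 = 24.0
I: 5·8.1 + 5·3 = 55.5
Highest: D at 104.0.

D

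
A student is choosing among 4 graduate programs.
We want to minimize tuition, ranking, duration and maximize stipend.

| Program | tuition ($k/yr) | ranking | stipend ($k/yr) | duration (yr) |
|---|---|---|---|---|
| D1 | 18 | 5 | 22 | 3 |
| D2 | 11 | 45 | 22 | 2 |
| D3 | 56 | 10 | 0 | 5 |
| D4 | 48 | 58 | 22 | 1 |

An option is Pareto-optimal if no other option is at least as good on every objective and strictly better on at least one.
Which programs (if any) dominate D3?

D1

D1: tuition 18≤56, ranking 5≤10, stipend 22≥0, duration 3≤5 — dominates D3.
Others (D2, D4) are each worse than D3 on at least one objective.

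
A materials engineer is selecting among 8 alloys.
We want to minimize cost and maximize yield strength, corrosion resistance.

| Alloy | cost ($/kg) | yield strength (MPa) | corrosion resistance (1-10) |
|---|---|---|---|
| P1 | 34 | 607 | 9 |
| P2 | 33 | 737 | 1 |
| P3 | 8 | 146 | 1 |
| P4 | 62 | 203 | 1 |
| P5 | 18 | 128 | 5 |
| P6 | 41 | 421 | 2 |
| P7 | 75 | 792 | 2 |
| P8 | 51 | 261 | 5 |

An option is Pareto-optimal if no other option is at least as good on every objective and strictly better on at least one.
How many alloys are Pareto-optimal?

P1: not dominated (best corrosion resistance).
P2: not dominated.
P3: not dominated (best cost).
P4: dominated by P1 (cost 34≤62, yield strength 607≥203, corrosion resistance 9≥1).
P5: not dominated.
P6: dominated by P1 (cost 34≤41, yield strength 607≥421, corrosion resistance 9≥2).
P7: not dominated (best yield strength).
P8: dominated by P1 (cost 34≤51, yield strength 607≥261, corrosion resistance 9≥5).
Pareto-optimal: P1, P2, P3, P5, P7 → 5.

5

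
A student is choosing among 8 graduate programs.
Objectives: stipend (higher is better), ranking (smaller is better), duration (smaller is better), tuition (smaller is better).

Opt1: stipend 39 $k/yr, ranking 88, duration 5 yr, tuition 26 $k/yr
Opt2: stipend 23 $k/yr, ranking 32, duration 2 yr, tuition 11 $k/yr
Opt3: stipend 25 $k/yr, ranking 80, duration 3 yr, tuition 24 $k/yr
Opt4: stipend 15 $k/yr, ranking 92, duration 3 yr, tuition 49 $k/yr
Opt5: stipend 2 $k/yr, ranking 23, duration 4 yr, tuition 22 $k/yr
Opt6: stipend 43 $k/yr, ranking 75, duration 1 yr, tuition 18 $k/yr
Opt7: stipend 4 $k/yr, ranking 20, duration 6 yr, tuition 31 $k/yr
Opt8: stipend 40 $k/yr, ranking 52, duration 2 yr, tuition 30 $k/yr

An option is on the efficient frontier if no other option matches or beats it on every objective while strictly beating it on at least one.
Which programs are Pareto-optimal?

Opt1: dominated by Opt6 (stipend 43≥39, ranking 75≤88, duration 1≤5, tuition 18≤26).
Opt2: not dominated (best tuition).
Opt3: dominated by Opt6 (stipend 43≥25, ranking 75≤80, duration 1≤3, tuition 18≤24).
Opt4: dominated by Opt2 (stipend 23≥15, ranking 32≤92, duration 2≤3, tuition 11≤49).
Opt5: not dominated.
Opt6: not dominated (best stipend).
Opt7: not dominated (best ranking).
Opt8: not dominated.

Opt2, Opt5, Opt6, Opt7, Opt8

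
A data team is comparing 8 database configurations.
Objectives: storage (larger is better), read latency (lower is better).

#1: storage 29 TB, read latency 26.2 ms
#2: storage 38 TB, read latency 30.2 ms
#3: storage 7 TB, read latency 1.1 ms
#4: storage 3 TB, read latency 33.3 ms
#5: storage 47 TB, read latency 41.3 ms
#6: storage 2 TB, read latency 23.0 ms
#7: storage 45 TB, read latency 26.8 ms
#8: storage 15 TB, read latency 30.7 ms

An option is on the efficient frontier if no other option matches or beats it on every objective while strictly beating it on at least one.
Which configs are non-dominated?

#1: not dominated.
#2: dominated by #7 (storage 45≥38, read latency 26.8≤30.2).
#3: not dominated (best read latency).
#4: dominated by #1 (storage 29≥3, read latency 26.2≤33.3).
#5: not dominated (best storage).
#6: dominated by #3 (storage 7≥2, read latency 1.1≤23.0).
#7: not dominated.
#8: dominated by #1 (storage 29≥15, read latency 26.2≤30.7).

#1, #3, #5, #7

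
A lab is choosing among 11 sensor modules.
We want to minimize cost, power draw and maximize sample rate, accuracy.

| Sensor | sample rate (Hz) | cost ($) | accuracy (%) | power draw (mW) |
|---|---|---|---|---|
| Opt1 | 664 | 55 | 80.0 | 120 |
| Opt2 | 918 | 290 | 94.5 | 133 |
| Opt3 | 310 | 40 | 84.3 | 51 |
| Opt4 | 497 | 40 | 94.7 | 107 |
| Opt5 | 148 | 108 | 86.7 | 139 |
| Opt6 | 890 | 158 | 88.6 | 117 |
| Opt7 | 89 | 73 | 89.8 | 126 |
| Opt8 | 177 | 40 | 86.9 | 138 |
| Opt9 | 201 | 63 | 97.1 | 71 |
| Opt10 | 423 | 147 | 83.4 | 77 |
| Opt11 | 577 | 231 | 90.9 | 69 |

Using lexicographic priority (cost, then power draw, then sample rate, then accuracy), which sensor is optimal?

Opt3

First minimize cost: best is 40, kept {Opt3, Opt4, Opt8}.
Then minimize power draw: best is 51, kept {Opt3}.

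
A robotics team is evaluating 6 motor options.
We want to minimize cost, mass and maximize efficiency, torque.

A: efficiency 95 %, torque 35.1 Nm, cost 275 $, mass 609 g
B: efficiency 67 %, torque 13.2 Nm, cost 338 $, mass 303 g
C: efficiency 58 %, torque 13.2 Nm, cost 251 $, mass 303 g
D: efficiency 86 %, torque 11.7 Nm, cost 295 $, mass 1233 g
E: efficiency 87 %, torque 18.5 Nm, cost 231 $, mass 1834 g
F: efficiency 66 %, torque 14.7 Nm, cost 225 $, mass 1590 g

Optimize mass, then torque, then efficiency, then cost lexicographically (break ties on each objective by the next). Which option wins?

B

First minimize mass: best is 303, kept {B, C}.
Then maximize torque: best is 13.2, kept {B, C}.
Then maximize efficiency: best is 67, kept {B}.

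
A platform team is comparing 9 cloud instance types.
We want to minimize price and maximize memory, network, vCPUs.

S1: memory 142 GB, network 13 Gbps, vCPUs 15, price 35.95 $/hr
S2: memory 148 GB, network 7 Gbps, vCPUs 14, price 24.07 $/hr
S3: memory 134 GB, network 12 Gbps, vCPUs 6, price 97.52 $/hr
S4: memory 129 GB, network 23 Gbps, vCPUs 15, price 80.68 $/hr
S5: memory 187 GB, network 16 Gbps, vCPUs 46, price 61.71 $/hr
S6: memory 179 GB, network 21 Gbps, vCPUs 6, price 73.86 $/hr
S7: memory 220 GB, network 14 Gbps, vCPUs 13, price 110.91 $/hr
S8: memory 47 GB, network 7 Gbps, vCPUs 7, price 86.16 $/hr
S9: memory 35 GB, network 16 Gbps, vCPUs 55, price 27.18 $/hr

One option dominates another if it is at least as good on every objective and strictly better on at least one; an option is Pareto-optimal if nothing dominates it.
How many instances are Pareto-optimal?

S1: not dominated.
S2: not dominated (best price).
S3: dominated by S1 (memory 142≥134, network 13≥12, vCPUs 15≥6, price 35.95≤97.52).
S4: not dominated (best network).
S5: not dominated.
S6: not dominated.
S7: not dominated (best memory).
S8: dominated by S1 (memory 142≥47, network 13≥7, vCPUs 15≥7, price 35.95≤86.16).
S9: not dominated (best vCPUs).
Pareto-optimal: S1, S2, S4, S5, S6, S7, S9 → 7.

7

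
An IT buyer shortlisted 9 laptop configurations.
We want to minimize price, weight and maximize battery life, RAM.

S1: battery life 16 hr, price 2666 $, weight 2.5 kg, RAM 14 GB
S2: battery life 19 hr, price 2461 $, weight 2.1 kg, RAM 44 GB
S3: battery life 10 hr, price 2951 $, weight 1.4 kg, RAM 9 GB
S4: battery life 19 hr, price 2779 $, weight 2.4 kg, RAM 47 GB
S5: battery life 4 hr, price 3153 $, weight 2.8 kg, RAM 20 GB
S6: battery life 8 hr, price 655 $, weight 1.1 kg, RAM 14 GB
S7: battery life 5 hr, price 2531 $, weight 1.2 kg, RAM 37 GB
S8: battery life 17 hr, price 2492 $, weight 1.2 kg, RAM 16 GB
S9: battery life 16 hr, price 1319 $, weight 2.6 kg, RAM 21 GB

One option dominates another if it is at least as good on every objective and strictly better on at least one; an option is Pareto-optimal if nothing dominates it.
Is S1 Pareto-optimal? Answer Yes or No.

No

S2 vs S1: battery life 19≥16, price 2461≤2666, weight 2.1≤2.5, RAM 44≥14 — S2 is at least as good on every objective and strictly better on at least one, so S2 dominates S1.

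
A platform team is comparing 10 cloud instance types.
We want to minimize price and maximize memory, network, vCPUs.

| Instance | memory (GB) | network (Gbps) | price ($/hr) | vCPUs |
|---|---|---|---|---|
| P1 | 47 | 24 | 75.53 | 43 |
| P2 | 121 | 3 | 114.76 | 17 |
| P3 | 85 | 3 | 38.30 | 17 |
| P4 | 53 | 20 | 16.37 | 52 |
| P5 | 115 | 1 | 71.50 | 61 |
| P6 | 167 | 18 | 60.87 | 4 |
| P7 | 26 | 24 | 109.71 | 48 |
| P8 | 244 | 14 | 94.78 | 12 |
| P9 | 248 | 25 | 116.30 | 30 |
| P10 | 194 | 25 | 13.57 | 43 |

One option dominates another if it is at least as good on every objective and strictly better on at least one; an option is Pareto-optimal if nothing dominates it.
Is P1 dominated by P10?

P10 vs P1: memory 194≥47, network 25≥24, price 13.57≤75.53, vCPUs 43≥43 — P10 is at least as good on every objective with at least one strict improvement.

Yes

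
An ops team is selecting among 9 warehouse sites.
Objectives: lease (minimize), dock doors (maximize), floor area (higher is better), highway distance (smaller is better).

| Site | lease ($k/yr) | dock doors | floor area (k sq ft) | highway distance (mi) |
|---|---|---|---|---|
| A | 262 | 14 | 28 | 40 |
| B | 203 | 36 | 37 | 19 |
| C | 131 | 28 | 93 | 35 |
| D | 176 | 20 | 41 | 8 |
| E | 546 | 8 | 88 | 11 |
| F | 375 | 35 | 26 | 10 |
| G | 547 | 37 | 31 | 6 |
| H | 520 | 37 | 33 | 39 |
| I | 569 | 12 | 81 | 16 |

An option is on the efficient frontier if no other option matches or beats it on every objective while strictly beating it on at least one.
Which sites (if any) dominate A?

B, C, D

B: lease 203≤262, dock doors 36≥14, floor area 37≥28, highway distance 19≤40 — dominates A.
C: lease 131≤262, dock doors 28≥14, floor area 93≥28, highway distance 35≤40 — dominates A.
D: lease 176≤262, dock doors 20≥14, floor area 41≥28, highway distance 8≤40 — dominates A.
Others (E, F, G, H, I) are each worse than A on at least one objective.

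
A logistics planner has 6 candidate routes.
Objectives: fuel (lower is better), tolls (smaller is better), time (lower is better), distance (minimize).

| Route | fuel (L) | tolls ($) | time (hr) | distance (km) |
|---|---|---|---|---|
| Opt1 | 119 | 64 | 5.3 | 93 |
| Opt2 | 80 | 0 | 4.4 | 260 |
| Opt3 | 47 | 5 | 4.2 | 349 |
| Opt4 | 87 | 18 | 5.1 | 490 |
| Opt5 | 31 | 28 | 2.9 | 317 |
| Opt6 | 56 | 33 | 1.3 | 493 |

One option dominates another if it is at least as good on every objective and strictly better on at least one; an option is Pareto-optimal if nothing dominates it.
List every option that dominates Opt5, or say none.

none

Opt1: worse on fuel (119 vs 31).
Opt2: worse on fuel (80 vs 31).
Opt3: worse on fuel (47 vs 31).
Opt4: worse on fuel (87 vs 31).
Opt6: worse on fuel (56 vs 31).
No option dominates Opt5.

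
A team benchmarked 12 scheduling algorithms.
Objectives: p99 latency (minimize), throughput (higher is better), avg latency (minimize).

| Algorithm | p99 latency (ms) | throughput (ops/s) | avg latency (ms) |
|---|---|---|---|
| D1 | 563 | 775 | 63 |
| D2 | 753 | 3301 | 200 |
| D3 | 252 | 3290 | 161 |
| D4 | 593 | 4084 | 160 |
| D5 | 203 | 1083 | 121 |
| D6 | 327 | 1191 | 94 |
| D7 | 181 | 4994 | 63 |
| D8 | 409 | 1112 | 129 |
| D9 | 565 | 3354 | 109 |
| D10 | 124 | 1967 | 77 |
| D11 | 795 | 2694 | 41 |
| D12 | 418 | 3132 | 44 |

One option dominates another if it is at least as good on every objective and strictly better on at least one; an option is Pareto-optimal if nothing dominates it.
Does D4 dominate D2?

Yes

D4 vs D2: p99 latency 593≤753, throughput 4084≥3301, avg latency 160≤200 — D4 is at least as good on every objective with at least one strict improvement.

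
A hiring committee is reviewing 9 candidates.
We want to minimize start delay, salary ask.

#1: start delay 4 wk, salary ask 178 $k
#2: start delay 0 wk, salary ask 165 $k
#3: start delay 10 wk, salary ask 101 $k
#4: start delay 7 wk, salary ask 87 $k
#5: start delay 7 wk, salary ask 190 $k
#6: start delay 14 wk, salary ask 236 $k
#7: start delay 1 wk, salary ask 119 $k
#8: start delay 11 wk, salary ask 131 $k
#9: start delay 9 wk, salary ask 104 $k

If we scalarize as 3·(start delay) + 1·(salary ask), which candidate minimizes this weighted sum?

#4

#1: 3·4 + 1·178 = 190
#2: 3·0 + 1·165 = 165
#3: 3·10 + 1·101 = 131
#4: 3·7 + 1·87 = 108
#5: 3·7 + 1·190 = 211
#6: 3·14 + 1·236 = 278
#7: 3·1 + 1·119 = 122
#8: 3·11 + 1·131 = 164
#9: 3·9 + 1·104 = 131
Lowest: #4 at 108.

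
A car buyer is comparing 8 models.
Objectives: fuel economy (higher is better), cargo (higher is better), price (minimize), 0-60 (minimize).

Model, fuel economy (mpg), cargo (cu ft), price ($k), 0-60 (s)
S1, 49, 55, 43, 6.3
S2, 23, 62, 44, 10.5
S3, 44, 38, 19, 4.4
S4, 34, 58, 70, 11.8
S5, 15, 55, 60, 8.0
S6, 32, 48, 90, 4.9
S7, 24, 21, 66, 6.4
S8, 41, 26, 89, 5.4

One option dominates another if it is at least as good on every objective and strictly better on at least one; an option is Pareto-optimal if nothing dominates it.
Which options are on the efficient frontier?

S1, S2, S3, S4, S6

S1: not dominated (best fuel economy).
S2: not dominated (best cargo).
S3: not dominated (best price).
S4: not dominated.
S5: dominated by S1 (fuel economy 49≥15, cargo 55≥55, price 43≤60, 0-60 6.3≤8.0).
S6: not dominated.
S7: dominated by S1 (fuel economy 49≥24, cargo 55≥21, price 43≤66, 0-60 6.3≤6.4).
S8: dominated by S3 (fuel economy 44≥41, cargo 38≥26, price 19≤89, 0-60 4.4≤5.4).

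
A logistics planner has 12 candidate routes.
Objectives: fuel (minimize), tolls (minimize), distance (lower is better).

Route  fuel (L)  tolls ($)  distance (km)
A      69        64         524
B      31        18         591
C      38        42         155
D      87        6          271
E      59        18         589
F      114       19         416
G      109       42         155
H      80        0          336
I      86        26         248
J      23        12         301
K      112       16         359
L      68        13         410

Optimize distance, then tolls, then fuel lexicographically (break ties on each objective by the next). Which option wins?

C

First minimize distance: best is 155, kept {C, G}.
Then minimize tolls: best is 42, kept {C, G}.
Then minimize fuel: best is 38, kept {C}.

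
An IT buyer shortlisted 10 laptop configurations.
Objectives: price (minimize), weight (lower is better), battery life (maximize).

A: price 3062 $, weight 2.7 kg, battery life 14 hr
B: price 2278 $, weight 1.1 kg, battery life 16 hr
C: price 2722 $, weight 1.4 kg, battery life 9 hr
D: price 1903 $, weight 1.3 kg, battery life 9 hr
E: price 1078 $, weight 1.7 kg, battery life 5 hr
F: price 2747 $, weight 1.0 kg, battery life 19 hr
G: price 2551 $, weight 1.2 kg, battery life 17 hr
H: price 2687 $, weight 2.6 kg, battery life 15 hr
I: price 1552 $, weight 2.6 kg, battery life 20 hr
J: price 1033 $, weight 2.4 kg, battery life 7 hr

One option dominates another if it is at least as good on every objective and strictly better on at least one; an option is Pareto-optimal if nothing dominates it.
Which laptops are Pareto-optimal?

B, D, E, F, G, I, J

A: dominated by B (price 2278≤3062, weight 1.1≤2.7, battery life 16≥14).
B: not dominated.
C: dominated by B (price 2278≤2722, weight 1.1≤1.4, battery life 16≥9).
D: not dominated.
E: not dominated.
F: not dominated (best weight).
G: not dominated.
H: dominated by B (price 2278≤2687, weight 1.1≤2.6, battery life 16≥15).
I: not dominated (best battery life).
J: not dominated (best price).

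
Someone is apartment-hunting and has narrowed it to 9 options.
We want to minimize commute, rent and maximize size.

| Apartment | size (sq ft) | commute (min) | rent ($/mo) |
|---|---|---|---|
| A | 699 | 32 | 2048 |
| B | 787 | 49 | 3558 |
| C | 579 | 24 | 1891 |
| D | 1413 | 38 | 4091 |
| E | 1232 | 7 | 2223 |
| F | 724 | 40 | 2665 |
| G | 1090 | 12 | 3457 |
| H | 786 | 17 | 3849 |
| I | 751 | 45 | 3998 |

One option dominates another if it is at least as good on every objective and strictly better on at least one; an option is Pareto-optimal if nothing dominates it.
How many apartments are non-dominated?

A: not dominated.
B: dominated by E (size 1232≥787, commute 7≤49, rent 2223≤3558).
C: not dominated (best rent).
D: not dominated (best size).
E: not dominated (best commute).
F: dominated by E (size 1232≥724, commute 7≤40, rent 2223≤2665).
G: dominated by E (size 1232≥1090, commute 7≤12, rent 2223≤3457).
H: dominated by E (size 1232≥786, commute 7≤17, rent 2223≤3849).
I: dominated by E (size 1232≥751, commute 7≤45, rent 2223≤3998).
Pareto-optimal: A, C, D, E → 4.

4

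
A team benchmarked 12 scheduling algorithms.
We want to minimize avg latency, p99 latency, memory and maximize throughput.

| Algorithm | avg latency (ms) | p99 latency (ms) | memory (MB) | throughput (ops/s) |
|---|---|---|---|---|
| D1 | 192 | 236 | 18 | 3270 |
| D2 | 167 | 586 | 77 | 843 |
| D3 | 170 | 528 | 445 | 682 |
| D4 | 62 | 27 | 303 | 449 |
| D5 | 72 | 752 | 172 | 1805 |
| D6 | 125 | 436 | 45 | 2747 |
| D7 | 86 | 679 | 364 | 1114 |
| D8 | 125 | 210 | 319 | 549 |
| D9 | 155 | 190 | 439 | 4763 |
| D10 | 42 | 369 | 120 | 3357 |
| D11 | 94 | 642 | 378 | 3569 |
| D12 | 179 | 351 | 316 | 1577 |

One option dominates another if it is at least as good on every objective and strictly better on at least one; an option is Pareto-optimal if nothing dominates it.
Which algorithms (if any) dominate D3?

D6: avg latency 125≤170, p99 latency 436≤528, memory 45≤445, throughput 2747≥682 — dominates D3.
D9: avg latency 155≤170, p99 latency 190≤528, memory 439≤445, throughput 4763≥682 — dominates D3.
D10: avg latency 42≤170, p99 latency 369≤528, memory 120≤445, throughput 3357≥682 — dominates D3.
Others (D1, D2, D4, D5, D7, D8, D11, D12) are each worse than D3 on at least one objective.

D6, D9, D10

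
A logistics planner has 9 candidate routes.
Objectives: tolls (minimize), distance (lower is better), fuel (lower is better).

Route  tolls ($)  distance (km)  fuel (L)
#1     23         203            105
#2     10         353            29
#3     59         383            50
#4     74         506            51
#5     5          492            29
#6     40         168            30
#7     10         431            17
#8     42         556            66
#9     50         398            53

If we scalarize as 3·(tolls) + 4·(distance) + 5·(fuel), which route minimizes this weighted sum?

#6

#1: 3·23 + 4·203 + 5·105 = 1406
#2: 3·10 + 4·353 + 5·29 = 1587
#3: 3·59 + 4·383 + 5·50 = 1959
#4: 3·74 + 4·506 + 5·51 = 2501
#5: 3·5 + 4·492 + 5·29 = 2128
#6: 3·40 + 4·168 + 5·30 = 942
#7: 3·10 + 4·431 + 5·17 = 1839
#8: 3·42 + 4·556 + 5·66 = 2680
#9: 3·50 + 4·398 + 5·53 = 2007
Lowest: #6 at 942.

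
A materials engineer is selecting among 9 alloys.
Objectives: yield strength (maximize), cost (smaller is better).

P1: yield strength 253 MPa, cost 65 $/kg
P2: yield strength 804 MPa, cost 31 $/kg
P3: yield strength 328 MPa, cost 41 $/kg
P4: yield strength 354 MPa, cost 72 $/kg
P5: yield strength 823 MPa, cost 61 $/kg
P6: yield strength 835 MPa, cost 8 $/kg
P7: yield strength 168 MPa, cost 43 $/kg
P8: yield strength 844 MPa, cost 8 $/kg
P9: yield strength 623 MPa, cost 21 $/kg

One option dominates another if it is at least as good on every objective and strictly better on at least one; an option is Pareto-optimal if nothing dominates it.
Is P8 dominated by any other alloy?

P1: worse on yield strength (253 vs 844).
P2: worse on yield strength (804 vs 844).
P3: worse on yield strength (328 vs 844).
P4: worse on yield strength (354 vs 844).
P5: worse on yield strength (823 vs 844).
P6: worse on yield strength (835 vs 844).
P7: worse on yield strength (168 vs 844).
P9: worse on yield strength (623 vs 844).
No option is at least as good as P8 on every objective and strictly better on one.

No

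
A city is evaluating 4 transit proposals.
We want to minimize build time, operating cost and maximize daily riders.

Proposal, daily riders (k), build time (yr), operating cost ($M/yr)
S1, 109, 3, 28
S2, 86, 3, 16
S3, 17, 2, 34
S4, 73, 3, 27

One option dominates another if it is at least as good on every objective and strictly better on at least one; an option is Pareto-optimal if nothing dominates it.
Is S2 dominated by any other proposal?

No

S1: worse on operating cost (28 vs 16).
S3: worse on daily riders (17 vs 86).
S4: worse on daily riders (73 vs 86).
No option is at least as good as S2 on every objective and strictly better on one.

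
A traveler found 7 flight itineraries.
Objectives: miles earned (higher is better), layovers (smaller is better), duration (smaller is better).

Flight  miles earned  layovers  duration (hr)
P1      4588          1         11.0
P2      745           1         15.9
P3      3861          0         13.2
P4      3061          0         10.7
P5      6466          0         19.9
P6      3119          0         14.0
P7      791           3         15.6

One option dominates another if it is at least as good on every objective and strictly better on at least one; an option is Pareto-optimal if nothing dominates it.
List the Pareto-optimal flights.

P1: not dominated.
P2: dominated by P1 (miles earned 4588≥745, layovers 1≤1, duration 11.0≤15.9).
P3: not dominated.
P4: not dominated (best duration).
P5: not dominated (best miles earned).
P6: dominated by P3 (miles earned 3861≥3119, layovers 0≤0, duration 13.2≤14.0).
P7: dominated by P1 (miles earned 4588≥791, layovers 1≤3, duration 11.0≤15.6).

P1, P3, P4, P5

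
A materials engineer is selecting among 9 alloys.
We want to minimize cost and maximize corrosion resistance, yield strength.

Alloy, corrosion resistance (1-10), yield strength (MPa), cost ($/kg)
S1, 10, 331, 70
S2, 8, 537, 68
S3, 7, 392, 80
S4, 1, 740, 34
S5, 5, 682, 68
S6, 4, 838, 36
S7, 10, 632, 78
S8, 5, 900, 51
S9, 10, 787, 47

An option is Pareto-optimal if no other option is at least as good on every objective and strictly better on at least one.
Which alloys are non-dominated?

S4, S6, S8, S9

S1: dominated by S9 (corrosion resistance 10≥10, yield strength 787≥331, cost 47≤70).
S2: dominated by S9 (corrosion resistance 10≥8, yield strength 787≥537, cost 47≤68).
S3: dominated by S2 (corrosion resistance 8≥7, yield strength 537≥392, cost 68≤80).
S4: not dominated (best cost).
S5: dominated by S8 (corrosion resistance 5≥5, yield strength 900≥682, cost 51≤68).
S6: not dominated.
S7: dominated by S9 (corrosion resistance 10≥10, yield strength 787≥632, cost 47≤78).
S8: not dominated (best yield strength).
S9: not dominated.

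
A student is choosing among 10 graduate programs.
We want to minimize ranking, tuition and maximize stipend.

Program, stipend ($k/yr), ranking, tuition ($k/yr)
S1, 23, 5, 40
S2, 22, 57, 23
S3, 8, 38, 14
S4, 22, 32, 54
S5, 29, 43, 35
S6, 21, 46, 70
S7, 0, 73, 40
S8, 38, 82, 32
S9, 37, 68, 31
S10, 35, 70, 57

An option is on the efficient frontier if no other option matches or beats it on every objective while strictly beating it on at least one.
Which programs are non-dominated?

S1: not dominated (best ranking).
S2: not dominated.
S3: not dominated (best tuition).
S4: dominated by S1 (stipend 23≥22, ranking 5≤32, tuition 40≤54).
S5: not dominated.
S6: dominated by S1 (stipend 23≥21, ranking 5≤46, tuition 40≤70).
S7: dominated by S1 (stipend 23≥0, ranking 5≤73, tuition 40≤40).
S8: not dominated (best stipend).
S9: not dominated.
S10: dominated by S9 (stipend 37≥35, ranking 68≤70, tuition 31≤57).

S1, S2, S3, S5, S8, S9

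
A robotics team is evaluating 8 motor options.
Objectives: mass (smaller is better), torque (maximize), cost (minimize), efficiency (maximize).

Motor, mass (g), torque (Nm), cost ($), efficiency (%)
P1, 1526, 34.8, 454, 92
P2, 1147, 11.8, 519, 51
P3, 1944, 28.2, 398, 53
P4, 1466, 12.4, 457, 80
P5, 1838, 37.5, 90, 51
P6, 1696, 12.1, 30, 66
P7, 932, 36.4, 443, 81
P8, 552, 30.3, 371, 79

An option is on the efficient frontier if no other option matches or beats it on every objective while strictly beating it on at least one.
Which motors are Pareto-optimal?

P1: not dominated (best efficiency).
P2: dominated by P7 (mass 932≤1147, torque 36.4≥11.8, cost 443≤519, efficiency 81≥51).
P3: dominated by P8 (mass 552≤1944, torque 30.3≥28.2, cost 371≤398, efficiency 79≥53).
P4: dominated by P7 (mass 932≤1466, torque 36.4≥12.4, cost 443≤457, efficiency 81≥80).
P5: not dominated (best torque).
P6: not dominated (best cost).
P7: not dominated.
P8: not dominated (best mass).

P1, P5, P6, P7, P8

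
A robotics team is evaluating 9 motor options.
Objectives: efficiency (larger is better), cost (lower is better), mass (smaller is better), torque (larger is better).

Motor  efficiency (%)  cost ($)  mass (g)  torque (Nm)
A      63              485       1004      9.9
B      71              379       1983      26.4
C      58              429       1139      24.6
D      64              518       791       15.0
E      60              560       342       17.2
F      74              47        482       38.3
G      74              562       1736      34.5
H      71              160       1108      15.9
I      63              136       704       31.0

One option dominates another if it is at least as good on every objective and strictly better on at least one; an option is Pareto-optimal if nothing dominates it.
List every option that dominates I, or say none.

F: efficiency 74≥63, cost 47≤136, mass 482≤704, torque 38.3≥31.0 — dominates I.
Others (A, B, C, D, E, G, H) are each worse than I on at least one objective.

F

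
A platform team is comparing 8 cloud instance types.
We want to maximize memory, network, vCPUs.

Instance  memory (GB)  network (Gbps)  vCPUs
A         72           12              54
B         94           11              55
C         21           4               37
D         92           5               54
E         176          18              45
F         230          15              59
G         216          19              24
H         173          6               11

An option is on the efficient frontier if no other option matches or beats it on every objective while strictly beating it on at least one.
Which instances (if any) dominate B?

F: memory 230≥94, network 15≥11, vCPUs 59≥55 — dominates B.
Others (A, C, D, E, G, H) are each worse than B on at least one objective.

F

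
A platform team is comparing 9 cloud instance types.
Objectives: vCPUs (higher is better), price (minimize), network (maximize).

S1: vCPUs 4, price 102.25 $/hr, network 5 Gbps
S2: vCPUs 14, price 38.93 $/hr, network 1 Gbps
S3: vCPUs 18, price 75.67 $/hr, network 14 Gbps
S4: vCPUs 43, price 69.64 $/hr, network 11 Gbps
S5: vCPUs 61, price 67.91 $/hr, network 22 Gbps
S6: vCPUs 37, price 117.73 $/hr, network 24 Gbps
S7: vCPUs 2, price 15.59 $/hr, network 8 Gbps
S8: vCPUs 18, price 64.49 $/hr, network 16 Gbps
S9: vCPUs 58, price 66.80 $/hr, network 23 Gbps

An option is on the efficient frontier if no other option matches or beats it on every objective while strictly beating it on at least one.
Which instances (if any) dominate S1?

S3, S4, S5, S8, S9

S3: vCPUs 18≥4, price 75.67≤102.25, network 14≥5 — dominates S1.
S4: vCPUs 43≥4, price 69.64≤102.25, network 11≥5 — dominates S1.
S5: vCPUs 61≥4, price 67.91≤102.25, network 22≥5 — dominates S1.
S8: vCPUs 18≥4, price 64.49≤102.25, network 16≥5 — dominates S1.
S9: vCPUs 58≥4, price 66.80≤102.25, network 23≥5 — dominates S1.
Others (S2, S6, S7) are each worse than S1 on at least one objective.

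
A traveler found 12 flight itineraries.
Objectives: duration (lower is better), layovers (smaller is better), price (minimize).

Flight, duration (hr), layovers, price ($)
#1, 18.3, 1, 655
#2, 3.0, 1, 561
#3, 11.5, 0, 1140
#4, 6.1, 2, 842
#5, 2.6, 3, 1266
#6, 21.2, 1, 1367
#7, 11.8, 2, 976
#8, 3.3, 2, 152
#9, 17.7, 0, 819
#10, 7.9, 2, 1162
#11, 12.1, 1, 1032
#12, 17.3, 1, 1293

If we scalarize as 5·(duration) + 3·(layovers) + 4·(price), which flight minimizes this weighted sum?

#1: 5·18.3 + 3·1 + 4·655 = 2714.5
#2: 5·3.0 + 3·1 + 4·561 = 2262.0
#3: 5·11.5 + 3·0 + 4·1140 = 4617.5
#4: 5·6.1 + 3·2 + 4·842 = 3404.5
#5: 5·2.6 + 3·3 + 4·1266 = 5086.0
#6: 5·21.2 + 3·1 + 4·1367 = 5577.0
#7: 5·11.8 + 3·2 + 4·976 = 3969.0
#8: 5·3.3 + 3·2 + 4·152 = 630.5
#9: 5·17.7 + 3·0 + 4·819 = 3364.5
#10: 5·7.9 + 3·2 + 4·1162 = 4693.5
#11: 5·12.1 + 3·1 + 4·1032 = 4191.5
#12: 5·17.3 + 3·1 + 4·1293 = 5261.5
Lowest: #8 at 630.5.

#8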